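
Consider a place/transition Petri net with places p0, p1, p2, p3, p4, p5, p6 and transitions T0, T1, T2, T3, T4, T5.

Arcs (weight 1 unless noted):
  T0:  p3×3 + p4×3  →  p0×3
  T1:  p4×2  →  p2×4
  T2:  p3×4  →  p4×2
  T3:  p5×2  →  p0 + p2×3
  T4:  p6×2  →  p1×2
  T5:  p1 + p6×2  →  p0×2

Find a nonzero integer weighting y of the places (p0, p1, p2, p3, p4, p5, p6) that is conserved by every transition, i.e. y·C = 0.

Incidence matrix C (rows=places, cols=transitions):
       T0   T1   T2   T3   T4   T5
   p0   3    0    0    1    0    2
   p1   0    0    0    0    2   -1
   p2   0    4    0    3    0    0
   p3  -3    0   -4    0    0    0
   p4  -3   -2    2    0    0    0
   p5   0    0    0   -2    0    0
   p6   0    0    0    0   -2   -2

Candidate y = [3, 2, 1, 1, 2, 3, 2]; check y·C column-wise:
  col T0: 3·3 + 2·0 + 1·0 + 1·-3 + 2·-3 + 3·0 + 2·0 = 0
  col T1: 3·0 + 2·0 + 1·4 + 1·0 + 2·-2 + 3·0 + 2·0 = 0
  col T2: 3·0 + 2·0 + 1·0 + 1·-4 + 2·2 + 3·0 + 2·0 = 0
  col T3: 3·1 + 2·0 + 1·3 + 1·0 + 2·0 + 3·-2 + 2·0 = 0
  col T4: 3·0 + 2·2 + 1·0 + 1·0 + 2·0 + 3·0 + 2·-2 = 0
  col T5: 3·2 + 2·-1 + 1·0 + 1·0 + 2·0 + 3·0 + 2·-2 = 0

y = (p0:3, p1:2, p2:1, p3:1, p4:2, p5:3, p6:2)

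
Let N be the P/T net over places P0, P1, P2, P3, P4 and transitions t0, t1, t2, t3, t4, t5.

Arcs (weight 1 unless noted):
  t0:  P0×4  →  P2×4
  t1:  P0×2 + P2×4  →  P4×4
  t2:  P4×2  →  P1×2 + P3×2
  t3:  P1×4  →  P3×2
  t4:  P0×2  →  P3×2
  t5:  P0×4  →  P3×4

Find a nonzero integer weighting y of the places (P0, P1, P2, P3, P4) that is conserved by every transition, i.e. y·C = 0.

Incidence matrix C (rows=places, cols=transitions):
       t0   t1   t2   t3   t4   t5
   P0  -4   -2    0    0   -2   -4
   P1   0    0    2   -4    0    0
   P2   4   -4    0    0    0    0
   P3   0    0    2    2    2    4
   P4   0    4   -2    0    0    0

Candidate y = [2, 1, 2, 2, 3]; check y·C column-wise:
  col t0: 2·-4 + 1·0 + 2·4 + 2·0 + 3·0 = 0
  col t1: 2·-2 + 1·0 + 2·-4 + 2·0 + 3·4 = 0
  col t2: 2·0 + 1·2 + 2·0 + 2·2 + 3·-2 = 0
  col t3: 2·0 + 1·-4 + 2·0 + 2·2 + 3·0 = 0
  col t4: 2·-2 + 1·0 + 2·0 + 2·2 + 3·0 = 0
  col t5: 2·-4 + 1·0 + 2·0 + 2·4 + 3·0 = 0

y = (P0:2, P1:1, P2:2, P3:2, P4:3)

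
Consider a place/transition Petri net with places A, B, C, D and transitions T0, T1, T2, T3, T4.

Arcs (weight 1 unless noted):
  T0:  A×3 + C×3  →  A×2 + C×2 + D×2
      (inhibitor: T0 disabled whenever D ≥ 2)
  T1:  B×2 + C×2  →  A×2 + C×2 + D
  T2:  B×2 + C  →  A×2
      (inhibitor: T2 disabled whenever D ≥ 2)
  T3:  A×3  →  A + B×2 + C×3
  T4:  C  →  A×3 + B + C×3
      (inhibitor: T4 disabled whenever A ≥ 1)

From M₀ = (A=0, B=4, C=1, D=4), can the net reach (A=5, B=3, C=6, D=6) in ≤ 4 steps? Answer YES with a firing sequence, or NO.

YES — reachable via ⟨T4, T1, T1, T3⟩ (4 firings)

step 1: fire T4:  (A=0, B=4, C=1, D=4) → (A=3, B=5, C=3, D=4)
step 2: fire T1:  (A=3, B=5, C=3, D=4) → (A=5, B=3, C=3, D=5)
step 3: fire T1:  (A=5, B=3, C=3, D=5) → (A=7, B=1, C=3, D=6)
step 4: fire T3:  (A=7, B=1, C=3, D=6) → (A=5, B=3, C=6, D=6)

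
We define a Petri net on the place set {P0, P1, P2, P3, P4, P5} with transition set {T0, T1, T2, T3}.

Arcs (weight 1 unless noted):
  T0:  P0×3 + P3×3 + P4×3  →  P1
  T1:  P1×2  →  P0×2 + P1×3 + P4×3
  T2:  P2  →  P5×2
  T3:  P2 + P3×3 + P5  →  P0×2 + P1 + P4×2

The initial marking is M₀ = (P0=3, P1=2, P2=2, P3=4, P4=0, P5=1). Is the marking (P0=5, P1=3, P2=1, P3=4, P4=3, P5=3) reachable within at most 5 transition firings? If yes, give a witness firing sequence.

YES — reachable via ⟨T1, T2⟩ (2 firings)

step 1: fire T1:  (P0=3, P1=2, P2=2, P3=4, P4=0, P5=1) → (P0=5, P1=3, P2=2, P3=4, P4=3, P5=1)
step 2: fire T2:  (P0=5, P1=3, P2=2, P3=4, P4=3, P5=1) → (P0=5, P1=3, P2=1, P3=4, P4=3, P5=3)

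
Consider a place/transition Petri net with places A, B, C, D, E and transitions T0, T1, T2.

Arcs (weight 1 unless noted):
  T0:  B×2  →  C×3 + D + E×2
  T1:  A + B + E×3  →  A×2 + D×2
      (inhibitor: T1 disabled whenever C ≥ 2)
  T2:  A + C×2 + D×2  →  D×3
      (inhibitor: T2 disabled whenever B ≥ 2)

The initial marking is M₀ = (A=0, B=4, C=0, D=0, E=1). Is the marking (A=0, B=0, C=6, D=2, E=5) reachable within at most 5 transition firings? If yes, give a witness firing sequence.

YES — reachable via ⟨T0, T0⟩ (2 firings)

step 1: fire T0:  (A=0, B=4, C=0, D=0, E=1) → (A=0, B=2, C=3, D=1, E=3)
step 2: fire T0:  (A=0, B=2, C=3, D=1, E=3) → (A=0, B=0, C=6, D=2, E=5)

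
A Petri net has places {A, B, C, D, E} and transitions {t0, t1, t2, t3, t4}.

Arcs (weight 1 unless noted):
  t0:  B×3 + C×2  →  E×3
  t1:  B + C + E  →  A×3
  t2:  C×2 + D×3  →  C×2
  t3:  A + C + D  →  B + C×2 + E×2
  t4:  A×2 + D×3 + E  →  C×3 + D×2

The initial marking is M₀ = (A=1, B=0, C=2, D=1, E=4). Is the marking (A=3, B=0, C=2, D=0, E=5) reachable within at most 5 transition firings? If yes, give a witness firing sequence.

YES — reachable via ⟨t3, t1⟩ (2 firings)

step 1: fire t3:  (A=1, B=0, C=2, D=1, E=4) → (A=0, B=1, C=3, D=0, E=6)
step 2: fire t1:  (A=0, B=1, C=3, D=0, E=6) → (A=3, B=0, C=2, D=0, E=5)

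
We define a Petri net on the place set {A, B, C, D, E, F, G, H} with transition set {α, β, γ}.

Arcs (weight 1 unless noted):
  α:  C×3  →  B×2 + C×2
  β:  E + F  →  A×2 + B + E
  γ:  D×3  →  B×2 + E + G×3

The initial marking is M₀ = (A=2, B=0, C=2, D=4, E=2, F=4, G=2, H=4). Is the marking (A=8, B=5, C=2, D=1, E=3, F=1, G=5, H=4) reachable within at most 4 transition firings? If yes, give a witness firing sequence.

YES — reachable via ⟨β, β, β, γ⟩ (4 firings)

step 1: fire β:  (A=2, B=0, C=2, D=4, E=2, F=4, G=2, H=4) → (A=4, B=1, C=2, D=4, E=2, F=3, G=2, H=4)
step 2: fire β:  (A=4, B=1, C=2, D=4, E=2, F=3, G=2, H=4) → (A=6, B=2, C=2, D=4, E=2, F=2, G=2, H=4)
step 3: fire β:  (A=6, B=2, C=2, D=4, E=2, F=2, G=2, H=4) → (A=8, B=3, C=2, D=4, E=2, F=1, G=2, H=4)
step 4: fire γ:  (A=8, B=3, C=2, D=4, E=2, F=1, G=2, H=4) → (A=8, B=5, C=2, D=1, E=3, F=1, G=5, H=4)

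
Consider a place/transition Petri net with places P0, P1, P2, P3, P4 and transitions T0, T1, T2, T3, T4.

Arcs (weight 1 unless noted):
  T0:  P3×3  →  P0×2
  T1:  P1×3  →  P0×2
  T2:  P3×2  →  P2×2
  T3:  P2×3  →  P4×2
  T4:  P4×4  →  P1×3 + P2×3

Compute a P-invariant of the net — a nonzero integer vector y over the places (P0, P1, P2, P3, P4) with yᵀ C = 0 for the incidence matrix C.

y = (P0:3, P1:2, P2:2, P3:2, P4:3)

Incidence matrix C (rows=places, cols=transitions):
       T0   T1   T2   T3   T4
   P0   2    2    0    0    0
   P1   0   -3    0    0    3
   P2   0    0    2   -3    3
   P3  -3    0   -2    0    0
   P4   0    0    0    2   -4

Candidate y = [3, 2, 2, 2, 3]; check y·C column-wise:
  col T0: 3·2 + 2·0 + 2·0 + 2·-3 + 3·0 = 0
  col T1: 3·2 + 2·-3 + 2·0 + 2·0 + 3·0 = 0
  col T2: 3·0 + 2·0 + 2·2 + 2·-2 + 3·0 = 0
  col T3: 3·0 + 2·0 + 2·-3 + 2·0 + 3·2 = 0
  col T4: 3·0 + 2·3 + 2·3 + 2·0 + 3·-4 = 0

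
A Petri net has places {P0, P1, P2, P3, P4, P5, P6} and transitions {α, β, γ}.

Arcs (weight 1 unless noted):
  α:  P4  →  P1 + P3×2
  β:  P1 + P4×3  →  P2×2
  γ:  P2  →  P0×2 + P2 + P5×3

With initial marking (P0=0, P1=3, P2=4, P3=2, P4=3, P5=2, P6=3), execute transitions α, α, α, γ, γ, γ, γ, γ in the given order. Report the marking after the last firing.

step 1: fire α:  (P0=0, P1=3, P2=4, P3=2, P4=3, P5=2, P6=3) → (P0=0, P1=4, P2=4, P3=4, P4=2, P5=2, P6=3)
step 2: fire α:  (P0=0, P1=4, P2=4, P3=4, P4=2, P5=2, P6=3) → (P0=0, P1=5, P2=4, P3=6, P4=1, P5=2, P6=3)
step 3: fire α:  (P0=0, P1=5, P2=4, P3=6, P4=1, P5=2, P6=3) → (P0=0, P1=6, P2=4, P3=8, P4=0, P5=2, P6=3)
step 4: fire γ:  (P0=0, P1=6, P2=4, P3=8, P4=0, P5=2, P6=3) → (P0=2, P1=6, P2=4, P3=8, P4=0, P5=5, P6=3)
step 5: fire γ:  (P0=2, P1=6, P2=4, P3=8, P4=0, P5=5, P6=3) → (P0=4, P1=6, P2=4, P3=8, P4=0, P5=8, P6=3)
step 6: fire γ:  (P0=4, P1=6, P2=4, P3=8, P4=0, P5=8, P6=3) → (P0=6, P1=6, P2=4, P3=8, P4=0, P5=11, P6=3)
step 7: fire γ:  (P0=6, P1=6, P2=4, P3=8, P4=0, P5=11, P6=3) → (P0=8, P1=6, P2=4, P3=8, P4=0, P5=14, P6=3)
step 8: fire γ:  (P0=8, P1=6, P2=4, P3=8, P4=0, P5=14, P6=3) → (P0=10, P1=6, P2=4, P3=8, P4=0, P5=17, P6=3)

(P0=10, P1=6, P2=4, P3=8, P4=0, P5=17, P6=3)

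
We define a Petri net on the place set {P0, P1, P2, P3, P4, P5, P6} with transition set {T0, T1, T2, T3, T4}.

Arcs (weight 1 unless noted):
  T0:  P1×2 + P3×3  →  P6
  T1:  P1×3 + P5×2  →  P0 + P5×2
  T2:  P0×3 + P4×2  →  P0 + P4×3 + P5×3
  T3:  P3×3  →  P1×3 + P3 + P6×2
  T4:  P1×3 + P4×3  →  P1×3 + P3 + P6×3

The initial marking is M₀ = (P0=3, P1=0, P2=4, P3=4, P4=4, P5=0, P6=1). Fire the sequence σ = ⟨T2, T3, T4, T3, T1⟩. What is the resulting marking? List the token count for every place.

step 1: fire T2:  (P0=3, P1=0, P2=4, P3=4, P4=4, P5=0, P6=1) → (P0=1, P1=0, P2=4, P3=4, P4=5, P5=3, P6=1)
step 2: fire T3:  (P0=1, P1=0, P2=4, P3=4, P4=5, P5=3, P6=1) → (P0=1, P1=3, P2=4, P3=2, P4=5, P5=3, P6=3)
step 3: fire T4:  (P0=1, P1=3, P2=4, P3=2, P4=5, P5=3, P6=3) → (P0=1, P1=3, P2=4, P3=3, P4=2, P5=3, P6=6)
step 4: fire T3:  (P0=1, P1=3, P2=4, P3=3, P4=2, P5=3, P6=6) → (P0=1, P1=6, P2=4, P3=1, P4=2, P5=3, P6=8)
step 5: fire T1:  (P0=1, P1=6, P2=4, P3=1, P4=2, P5=3, P6=8) → (P0=2, P1=3, P2=4, P3=1, P4=2, P5=3, P6=8)

(P0=2, P1=3, P2=4, P3=1, P4=2, P5=3, P6=8)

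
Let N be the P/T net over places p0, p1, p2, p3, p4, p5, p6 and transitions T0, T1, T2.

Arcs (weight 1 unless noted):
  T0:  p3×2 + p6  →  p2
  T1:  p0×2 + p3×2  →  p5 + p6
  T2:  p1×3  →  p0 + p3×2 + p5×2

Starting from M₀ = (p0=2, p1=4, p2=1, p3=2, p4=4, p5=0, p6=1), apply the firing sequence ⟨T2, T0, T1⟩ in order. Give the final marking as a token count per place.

step 1: fire T2:  (p0=2, p1=4, p2=1, p3=2, p4=4, p5=0, p6=1) → (p0=3, p1=1, p2=1, p3=4, p4=4, p5=2, p6=1)
step 2: fire T0:  (p0=3, p1=1, p2=1, p3=4, p4=4, p5=2, p6=1) → (p0=3, p1=1, p2=2, p3=2, p4=4, p5=2, p6=0)
step 3: fire T1:  (p0=3, p1=1, p2=2, p3=2, p4=4, p5=2, p6=0) → (p0=1, p1=1, p2=2, p3=0, p4=4, p5=3, p6=1)

(p0=1, p1=1, p2=2, p3=0, p4=4, p5=3, p6=1)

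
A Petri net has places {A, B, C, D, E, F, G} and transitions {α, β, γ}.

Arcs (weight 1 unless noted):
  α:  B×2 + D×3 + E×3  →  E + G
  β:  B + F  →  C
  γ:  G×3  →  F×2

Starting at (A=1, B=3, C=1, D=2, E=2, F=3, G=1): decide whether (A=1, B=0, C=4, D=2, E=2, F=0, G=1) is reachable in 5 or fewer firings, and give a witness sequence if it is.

step 1: fire β:  (A=1, B=3, C=1, D=2, E=2, F=3, G=1) → (A=1, B=2, C=2, D=2, E=2, F=2, G=1)
step 2: fire β:  (A=1, B=2, C=2, D=2, E=2, F=2, G=1) → (A=1, B=1, C=3, D=2, E=2, F=1, G=1)
step 3: fire β:  (A=1, B=1, C=3, D=2, E=2, F=1, G=1) → (A=1, B=0, C=4, D=2, E=2, F=0, G=1)

YES — reachable via ⟨β, β, β⟩ (3 firings)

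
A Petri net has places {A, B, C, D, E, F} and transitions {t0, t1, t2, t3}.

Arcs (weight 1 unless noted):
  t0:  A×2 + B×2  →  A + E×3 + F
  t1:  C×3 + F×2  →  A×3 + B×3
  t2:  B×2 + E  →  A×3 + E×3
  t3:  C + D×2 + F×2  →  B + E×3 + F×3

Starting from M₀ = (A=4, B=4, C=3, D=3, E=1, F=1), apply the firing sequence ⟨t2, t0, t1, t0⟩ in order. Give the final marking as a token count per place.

step 1: fire t2:  (A=4, B=4, C=3, D=3, E=1, F=1) → (A=7, B=2, C=3, D=3, E=3, F=1)
step 2: fire t0:  (A=7, B=2, C=3, D=3, E=3, F=1) → (A=6, B=0, C=3, D=3, E=6, F=2)
step 3: fire t1:  (A=6, B=0, C=3, D=3, E=6, F=2) → (A=9, B=3, C=0, D=3, E=6, F=0)
step 4: fire t0:  (A=9, B=3, C=0, D=3, E=6, F=0) → (A=8, B=1, C=0, D=3, E=9, F=1)

(A=8, B=1, C=0, D=3, E=9, F=1)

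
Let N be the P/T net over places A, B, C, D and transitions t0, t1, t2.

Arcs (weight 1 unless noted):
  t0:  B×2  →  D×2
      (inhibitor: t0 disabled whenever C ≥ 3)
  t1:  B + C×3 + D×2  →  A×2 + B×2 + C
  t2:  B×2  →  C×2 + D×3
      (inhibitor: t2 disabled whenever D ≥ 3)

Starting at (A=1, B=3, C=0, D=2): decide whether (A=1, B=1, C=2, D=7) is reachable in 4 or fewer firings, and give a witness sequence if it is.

depth 0: 1 marking
depth 1: 3 markings reached so far
depth 2: 3 markings reached so far
(frontier empty at depth 2; search complete)
target is not among the 3 markings reachable within 4 steps

NO — not reachable within 4 firings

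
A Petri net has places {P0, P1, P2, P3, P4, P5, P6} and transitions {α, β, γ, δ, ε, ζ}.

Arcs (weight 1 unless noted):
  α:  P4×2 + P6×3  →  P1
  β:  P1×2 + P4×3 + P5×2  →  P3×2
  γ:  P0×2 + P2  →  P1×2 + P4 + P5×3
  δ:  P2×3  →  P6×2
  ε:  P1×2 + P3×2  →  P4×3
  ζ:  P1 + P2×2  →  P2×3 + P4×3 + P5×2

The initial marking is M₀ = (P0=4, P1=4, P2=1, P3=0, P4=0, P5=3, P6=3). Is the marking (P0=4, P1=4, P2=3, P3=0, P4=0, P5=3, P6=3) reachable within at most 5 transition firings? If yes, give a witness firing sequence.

NO — not reachable within 5 firings

depth 0: 1 marking
depth 1: 2 markings reached so far
depth 2: 2 markings reached so far
(frontier empty at depth 2; search complete)
target is not among the 2 markings reachable within 5 steps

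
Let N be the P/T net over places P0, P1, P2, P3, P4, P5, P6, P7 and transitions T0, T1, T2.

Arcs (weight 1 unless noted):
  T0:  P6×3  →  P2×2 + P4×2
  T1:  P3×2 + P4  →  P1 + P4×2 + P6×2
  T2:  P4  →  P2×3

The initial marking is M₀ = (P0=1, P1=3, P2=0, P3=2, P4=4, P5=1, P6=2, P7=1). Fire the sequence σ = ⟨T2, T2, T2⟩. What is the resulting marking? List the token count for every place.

(P0=1, P1=3, P2=9, P3=2, P4=1, P5=1, P6=2, P7=1)

step 1: fire T2:  (P0=1, P1=3, P2=0, P3=2, P4=4, P5=1, P6=2, P7=1) → (P0=1, P1=3, P2=3, P3=2, P4=3, P5=1, P6=2, P7=1)
step 2: fire T2:  (P0=1, P1=3, P2=3, P3=2, P4=3, P5=1, P6=2, P7=1) → (P0=1, P1=3, P2=6, P3=2, P4=2, P5=1, P6=2, P7=1)
step 3: fire T2:  (P0=1, P1=3, P2=6, P3=2, P4=2, P5=1, P6=2, P7=1) → (P0=1, P1=3, P2=9, P3=2, P4=1, P5=1, P6=2, P7=1)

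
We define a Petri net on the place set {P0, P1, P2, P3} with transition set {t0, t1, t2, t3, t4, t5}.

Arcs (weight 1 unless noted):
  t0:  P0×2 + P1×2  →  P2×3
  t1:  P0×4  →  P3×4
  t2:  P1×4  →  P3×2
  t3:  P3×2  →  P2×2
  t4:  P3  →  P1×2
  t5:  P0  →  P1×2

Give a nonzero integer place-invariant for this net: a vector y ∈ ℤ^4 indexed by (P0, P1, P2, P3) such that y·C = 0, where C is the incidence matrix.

Incidence matrix C (rows=places, cols=transitions):
       t0   t1   t2   t3   t4   t5
   P0  -2   -4    0    0    0   -1
   P1  -2    0   -4    0    2    2
   P2   3    0    0    2    0    0
   P3   0    4    2   -2   -1    0

Candidate y = [2, 1, 2, 2]; check y·C column-wise:
  col t0: 2·-2 + 1·-2 + 2·3 + 2·0 = 0
  col t1: 2·-4 + 1·0 + 2·0 + 2·4 = 0
  col t2: 2·0 + 1·-4 + 2·0 + 2·2 = 0
  col t3: 2·0 + 1·0 + 2·2 + 2·-2 = 0
  col t4: 2·0 + 1·2 + 2·0 + 2·-1 = 0
  col t5: 2·-1 + 1·2 + 2·0 + 2·0 = 0

y = (P0:2, P1:1, P2:2, P3:2)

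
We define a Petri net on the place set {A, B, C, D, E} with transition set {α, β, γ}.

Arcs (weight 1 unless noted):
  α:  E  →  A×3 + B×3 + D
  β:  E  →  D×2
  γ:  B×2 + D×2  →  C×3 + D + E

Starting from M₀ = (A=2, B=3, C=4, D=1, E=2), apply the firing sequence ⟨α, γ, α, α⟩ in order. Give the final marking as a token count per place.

(A=11, B=10, C=7, D=3, E=0)

step 1: fire α:  (A=2, B=3, C=4, D=1, E=2) → (A=5, B=6, C=4, D=2, E=1)
step 2: fire γ:  (A=5, B=6, C=4, D=2, E=1) → (A=5, B=4, C=7, D=1, E=2)
step 3: fire α:  (A=5, B=4, C=7, D=1, E=2) → (A=8, B=7, C=7, D=2, E=1)
step 4: fire α:  (A=8, B=7, C=7, D=2, E=1) → (A=11, B=10, C=7, D=3, E=0)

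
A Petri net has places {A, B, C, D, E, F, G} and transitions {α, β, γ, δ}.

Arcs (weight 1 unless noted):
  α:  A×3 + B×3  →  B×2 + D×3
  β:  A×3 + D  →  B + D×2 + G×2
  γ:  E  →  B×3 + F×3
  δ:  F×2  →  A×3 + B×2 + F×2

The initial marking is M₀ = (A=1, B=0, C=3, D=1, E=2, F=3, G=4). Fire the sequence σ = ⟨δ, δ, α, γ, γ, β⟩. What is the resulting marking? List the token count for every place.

(A=1, B=10, C=3, D=5, E=0, F=9, G=6)

step 1: fire δ:  (A=1, B=0, C=3, D=1, E=2, F=3, G=4) → (A=4, B=2, C=3, D=1, E=2, F=3, G=4)
step 2: fire δ:  (A=4, B=2, C=3, D=1, E=2, F=3, G=4) → (A=7, B=4, C=3, D=1, E=2, F=3, G=4)
step 3: fire α:  (A=7, B=4, C=3, D=1, E=2, F=3, G=4) → (A=4, B=3, C=3, D=4, E=2, F=3, G=4)
step 4: fire γ:  (A=4, B=3, C=3, D=4, E=2, F=3, G=4) → (A=4, B=6, C=3, D=4, E=1, F=6, G=4)
step 5: fire γ:  (A=4, B=6, C=3, D=4, E=1, F=6, G=4) → (A=4, B=9, C=3, D=4, E=0, F=9, G=4)
step 6: fire β:  (A=4, B=9, C=3, D=4, E=0, F=9, G=4) → (A=1, B=10, C=3, D=5, E=0, F=9, G=6)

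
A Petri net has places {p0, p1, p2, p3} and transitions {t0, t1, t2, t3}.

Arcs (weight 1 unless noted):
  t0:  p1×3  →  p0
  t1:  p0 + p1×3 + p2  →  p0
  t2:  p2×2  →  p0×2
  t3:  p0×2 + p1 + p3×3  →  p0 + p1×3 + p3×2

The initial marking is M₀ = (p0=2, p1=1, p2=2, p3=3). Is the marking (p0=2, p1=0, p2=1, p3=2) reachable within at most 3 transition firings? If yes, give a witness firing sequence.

NO — not reachable within 3 firings

depth 0: 1 marking
depth 1: 3 markings reached so far
depth 2: 6 markings reached so far
depth 3: 7 markings reached so far
target is not among the 7 markings reachable within 3 steps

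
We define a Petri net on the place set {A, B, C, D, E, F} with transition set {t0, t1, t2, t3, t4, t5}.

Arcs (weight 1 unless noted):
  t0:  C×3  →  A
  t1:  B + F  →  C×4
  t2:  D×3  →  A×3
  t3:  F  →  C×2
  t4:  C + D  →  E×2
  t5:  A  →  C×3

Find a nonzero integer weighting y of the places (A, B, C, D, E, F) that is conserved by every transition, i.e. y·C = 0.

y = (A:3, B:2, C:1, D:3, E:2, F:2)

Incidence matrix C (rows=places, cols=transitions):
       t0   t1   t2   t3   t4   t5
    A   1    0    3    0    0   -1
    B   0   -1    0    0    0    0
    C  -3    4    0    2   -1    3
    D   0    0   -3    0   -1    0
    E   0    0    0    0    2    0
    F   0   -1    0   -1    0    0

Candidate y = [3, 2, 1, 3, 2, 2]; check y·C column-wise:
  col t0: 3·1 + 2·0 + 1·-3 + 3·0 + 2·0 + 2·0 = 0
  col t1: 3·0 + 2·-1 + 1·4 + 3·0 + 2·0 + 2·-1 = 0
  col t2: 3·3 + 2·0 + 1·0 + 3·-3 + 2·0 + 2·0 = 0
  col t3: 3·0 + 2·0 + 1·2 + 3·0 + 2·0 + 2·-1 = 0
  col t4: 3·0 + 2·0 + 1·-1 + 3·-1 + 2·2 + 2·0 = 0
  col t5: 3·-1 + 2·0 + 1·3 + 3·0 + 2·0 + 2·0 = 0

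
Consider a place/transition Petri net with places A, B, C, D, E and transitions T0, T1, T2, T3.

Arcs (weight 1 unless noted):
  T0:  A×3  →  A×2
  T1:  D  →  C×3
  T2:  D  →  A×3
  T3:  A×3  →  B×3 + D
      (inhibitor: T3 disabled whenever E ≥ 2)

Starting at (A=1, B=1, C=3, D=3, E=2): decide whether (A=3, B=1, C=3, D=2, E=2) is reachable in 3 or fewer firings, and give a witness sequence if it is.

YES — reachable via ⟨T2, T0⟩ (2 firings)

step 1: fire T2:  (A=1, B=1, C=3, D=3, E=2) → (A=4, B=1, C=3, D=2, E=2)
step 2: fire T0:  (A=4, B=1, C=3, D=2, E=2) → (A=3, B=1, C=3, D=2, E=2)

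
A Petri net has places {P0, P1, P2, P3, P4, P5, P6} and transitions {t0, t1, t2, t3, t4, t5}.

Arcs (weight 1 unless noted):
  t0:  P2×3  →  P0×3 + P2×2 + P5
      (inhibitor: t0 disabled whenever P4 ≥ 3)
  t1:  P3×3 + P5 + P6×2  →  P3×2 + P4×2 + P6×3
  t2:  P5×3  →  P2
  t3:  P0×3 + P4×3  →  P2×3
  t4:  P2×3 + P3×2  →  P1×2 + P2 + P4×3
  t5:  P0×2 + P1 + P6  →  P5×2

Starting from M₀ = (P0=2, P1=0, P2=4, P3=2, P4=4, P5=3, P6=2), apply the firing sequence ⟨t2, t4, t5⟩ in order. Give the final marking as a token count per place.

(P0=0, P1=1, P2=3, P3=0, P4=7, P5=2, P6=1)

step 1: fire t2:  (P0=2, P1=0, P2=4, P3=2, P4=4, P5=3, P6=2) → (P0=2, P1=0, P2=5, P3=2, P4=4, P5=0, P6=2)
step 2: fire t4:  (P0=2, P1=0, P2=5, P3=2, P4=4, P5=0, P6=2) → (P0=2, P1=2, P2=3, P3=0, P4=7, P5=0, P6=2)
step 3: fire t5:  (P0=2, P1=2, P2=3, P3=0, P4=7, P5=0, P6=2) → (P0=0, P1=1, P2=3, P3=0, P4=7, P5=2, P6=1)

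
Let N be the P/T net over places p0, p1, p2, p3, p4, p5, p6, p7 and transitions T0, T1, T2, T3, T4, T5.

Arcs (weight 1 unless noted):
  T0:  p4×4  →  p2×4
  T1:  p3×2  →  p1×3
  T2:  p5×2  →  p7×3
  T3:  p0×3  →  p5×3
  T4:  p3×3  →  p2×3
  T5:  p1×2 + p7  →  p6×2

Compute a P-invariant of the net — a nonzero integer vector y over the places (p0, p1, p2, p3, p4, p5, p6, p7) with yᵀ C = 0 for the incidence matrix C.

Incidence matrix C (rows=places, cols=transitions):
       T0   T1   T2   T3   T4   T5
   p0   0    0    0   -3    0    0
   p1   0    3    0    0    0   -2
   p2   4    0    0    0    3    0
   p3   0   -2    0    0   -3    0
   p4  -4    0    0    0    0    0
   p5   0    0   -2    3    0    0
   p6   0    0    0    0    0    2
   p7   0    0    3    0    0   -1

Candidate y = [0, 2, 3, 3, 3, 0, 2, 0]; check y·C column-wise:
  col T0: 2·0 + 3·4 + 3·0 + 3·-4 + 2·0 = 0
  col T1: 2·3 + 3·0 + 3·-2 + 3·0 + 2·0 = 0
  col T2: 2·0 + 3·0 + 3·0 + 3·0 + 0·-2 + 2·0 + 0·3 = 0
  col T3: 0·-3 + 2·0 + 3·0 + 3·0 + 3·0 + 0·3 + 2·0 = 0
  col T4: 2·0 + 3·3 + 3·-3 + 3·0 + 2·0 = 0
  col T5: 2·-2 + 3·0 + 3·0 + 3·0 + 2·2 + 0·-1 = 0

y = (p0:0, p1:2, p2:3, p3:3, p4:3, p5:0, p6:2, p7:0)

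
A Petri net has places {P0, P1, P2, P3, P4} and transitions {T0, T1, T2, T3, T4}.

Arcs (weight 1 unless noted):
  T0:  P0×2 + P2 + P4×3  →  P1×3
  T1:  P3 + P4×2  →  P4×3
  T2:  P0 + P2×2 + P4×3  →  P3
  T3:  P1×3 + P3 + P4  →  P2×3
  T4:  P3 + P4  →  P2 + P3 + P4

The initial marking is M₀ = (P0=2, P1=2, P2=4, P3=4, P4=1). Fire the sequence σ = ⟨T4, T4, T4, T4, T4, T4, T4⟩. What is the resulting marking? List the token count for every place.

step 1: fire T4:  (P0=2, P1=2, P2=4, P3=4, P4=1) → (P0=2, P1=2, P2=5, P3=4, P4=1)
step 2: fire T4:  (P0=2, P1=2, P2=5, P3=4, P4=1) → (P0=2, P1=2, P2=6, P3=4, P4=1)
step 3: fire T4:  (P0=2, P1=2, P2=6, P3=4, P4=1) → (P0=2, P1=2, P2=7, P3=4, P4=1)
step 4: fire T4:  (P0=2, P1=2, P2=7, P3=4, P4=1) → (P0=2, P1=2, P2=8, P3=4, P4=1)
step 5: fire T4:  (P0=2, P1=2, P2=8, P3=4, P4=1) → (P0=2, P1=2, P2=9, P3=4, P4=1)
step 6: fire T4:  (P0=2, P1=2, P2=9, P3=4, P4=1) → (P0=2, P1=2, P2=10, P3=4, P4=1)
step 7: fire T4:  (P0=2, P1=2, P2=10, P3=4, P4=1) → (P0=2, P1=2, P2=11, P3=4, P4=1)

(P0=2, P1=2, P2=11, P3=4, P4=1)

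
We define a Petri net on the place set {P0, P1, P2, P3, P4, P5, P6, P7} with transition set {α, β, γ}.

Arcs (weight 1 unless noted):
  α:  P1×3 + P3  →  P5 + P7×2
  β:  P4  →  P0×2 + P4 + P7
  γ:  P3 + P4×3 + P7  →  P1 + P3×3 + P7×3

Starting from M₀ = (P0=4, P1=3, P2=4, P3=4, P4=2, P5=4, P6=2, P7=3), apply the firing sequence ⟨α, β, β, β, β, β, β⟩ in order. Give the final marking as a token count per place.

(P0=16, P1=0, P2=4, P3=3, P4=2, P5=5, P6=2, P7=11)

step 1: fire α:  (P0=4, P1=3, P2=4, P3=4, P4=2, P5=4, P6=2, P7=3) → (P0=4, P1=0, P2=4, P3=3, P4=2, P5=5, P6=2, P7=5)
step 2: fire β:  (P0=4, P1=0, P2=4, P3=3, P4=2, P5=5, P6=2, P7=5) → (P0=6, P1=0, P2=4, P3=3, P4=2, P5=5, P6=2, P7=6)
step 3: fire β:  (P0=6, P1=0, P2=4, P3=3, P4=2, P5=5, P6=2, P7=6) → (P0=8, P1=0, P2=4, P3=3, P4=2, P5=5, P6=2, P7=7)
step 4: fire β:  (P0=8, P1=0, P2=4, P3=3, P4=2, P5=5, P6=2, P7=7) → (P0=10, P1=0, P2=4, P3=3, P4=2, P5=5, P6=2, P7=8)
step 5: fire β:  (P0=10, P1=0, P2=4, P3=3, P4=2, P5=5, P6=2, P7=8) → (P0=12, P1=0, P2=4, P3=3, P4=2, P5=5, P6=2, P7=9)
step 6: fire β:  (P0=12, P1=0, P2=4, P3=3, P4=2, P5=5, P6=2, P7=9) → (P0=14, P1=0, P2=4, P3=3, P4=2, P5=5, P6=2, P7=10)
step 7: fire β:  (P0=14, P1=0, P2=4, P3=3, P4=2, P5=5, P6=2, P7=10) → (P0=16, P1=0, P2=4, P3=3, P4=2, P5=5, P6=2, P7=11)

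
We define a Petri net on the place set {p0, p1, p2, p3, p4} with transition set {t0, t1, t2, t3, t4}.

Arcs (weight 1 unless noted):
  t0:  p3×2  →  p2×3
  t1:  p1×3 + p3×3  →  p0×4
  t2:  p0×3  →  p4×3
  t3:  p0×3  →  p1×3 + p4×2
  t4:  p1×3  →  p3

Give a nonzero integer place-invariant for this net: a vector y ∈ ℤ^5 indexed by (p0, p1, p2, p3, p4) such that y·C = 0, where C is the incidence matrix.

y = (p0:3, p1:1, p2:2, p3:3, p4:3)

Incidence matrix C (rows=places, cols=transitions):
       t0   t1   t2   t3   t4
   p0   0    4   -3   -3    0
   p1   0   -3    0    3   -3
   p2   3    0    0    0    0
   p3  -2   -3    0    0    1
   p4   0    0    3    2    0

Candidate y = [3, 1, 2, 3, 3]; check y·C column-wise:
  col t0: 3·0 + 1·0 + 2·3 + 3·-2 + 3·0 = 0
  col t1: 3·4 + 1·-3 + 2·0 + 3·-3 + 3·0 = 0
  col t2: 3·-3 + 1·0 + 2·0 + 3·0 + 3·3 = 0
  col t3: 3·-3 + 1·3 + 2·0 + 3·0 + 3·2 = 0
  col t4: 3·0 + 1·-3 + 2·0 + 3·1 + 3·0 = 0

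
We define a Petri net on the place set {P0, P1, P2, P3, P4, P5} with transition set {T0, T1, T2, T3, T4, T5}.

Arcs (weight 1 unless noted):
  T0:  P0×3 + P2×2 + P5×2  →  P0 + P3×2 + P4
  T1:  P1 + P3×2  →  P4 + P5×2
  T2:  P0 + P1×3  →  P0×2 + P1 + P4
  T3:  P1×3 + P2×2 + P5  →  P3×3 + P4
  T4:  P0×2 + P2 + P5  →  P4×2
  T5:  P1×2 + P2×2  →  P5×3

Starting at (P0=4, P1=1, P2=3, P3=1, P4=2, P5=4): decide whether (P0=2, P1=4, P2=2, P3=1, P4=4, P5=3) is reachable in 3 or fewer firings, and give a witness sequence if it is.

depth 0: 1 marking
depth 1: 3 markings reached so far
depth 2: 6 markings reached so far
depth 3: 7 markings reached so far
target is not among the 7 markings reachable within 3 steps

NO — not reachable within 3 firings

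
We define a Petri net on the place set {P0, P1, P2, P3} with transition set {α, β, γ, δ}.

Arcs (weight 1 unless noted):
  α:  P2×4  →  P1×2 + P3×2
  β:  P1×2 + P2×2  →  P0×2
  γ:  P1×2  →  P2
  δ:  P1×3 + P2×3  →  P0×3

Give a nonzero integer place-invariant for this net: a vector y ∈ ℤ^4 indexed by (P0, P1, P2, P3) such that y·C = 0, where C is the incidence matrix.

Incidence matrix C (rows=places, cols=transitions):
        α    β    γ    δ
   P0   0    2    0    3
   P1   2   -2   -2   -3
   P2  -4   -2    1   -3
   P3   2    0    0    0

Candidate y = [3, 1, 2, 3]; check y·C column-wise:
  col α: 3·0 + 1·2 + 2·-4 + 3·2 = 0
  col β: 3·2 + 1·-2 + 2·-2 + 3·0 = 0
  col γ: 3·0 + 1·-2 + 2·1 + 3·0 = 0
  col δ: 3·3 + 1·-3 + 2·-3 + 3·0 = 0

y = (P0:3, P1:1, P2:2, P3:3)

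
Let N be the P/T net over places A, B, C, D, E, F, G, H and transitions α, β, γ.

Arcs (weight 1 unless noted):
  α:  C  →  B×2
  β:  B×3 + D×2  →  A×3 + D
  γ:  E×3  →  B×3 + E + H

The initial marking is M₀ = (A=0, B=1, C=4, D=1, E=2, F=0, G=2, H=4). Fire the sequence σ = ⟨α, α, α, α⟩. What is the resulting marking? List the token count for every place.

(A=0, B=9, C=0, D=1, E=2, F=0, G=2, H=4)

step 1: fire α:  (A=0, B=1, C=4, D=1, E=2, F=0, G=2, H=4) → (A=0, B=3, C=3, D=1, E=2, F=0, G=2, H=4)
step 2: fire α:  (A=0, B=3, C=3, D=1, E=2, F=0, G=2, H=4) → (A=0, B=5, C=2, D=1, E=2, F=0, G=2, H=4)
step 3: fire α:  (A=0, B=5, C=2, D=1, E=2, F=0, G=2, H=4) → (A=0, B=7, C=1, D=1, E=2, F=0, G=2, H=4)
step 4: fire α:  (A=0, B=7, C=1, D=1, E=2, F=0, G=2, H=4) → (A=0, B=9, C=0, D=1, E=2, F=0, G=2, H=4)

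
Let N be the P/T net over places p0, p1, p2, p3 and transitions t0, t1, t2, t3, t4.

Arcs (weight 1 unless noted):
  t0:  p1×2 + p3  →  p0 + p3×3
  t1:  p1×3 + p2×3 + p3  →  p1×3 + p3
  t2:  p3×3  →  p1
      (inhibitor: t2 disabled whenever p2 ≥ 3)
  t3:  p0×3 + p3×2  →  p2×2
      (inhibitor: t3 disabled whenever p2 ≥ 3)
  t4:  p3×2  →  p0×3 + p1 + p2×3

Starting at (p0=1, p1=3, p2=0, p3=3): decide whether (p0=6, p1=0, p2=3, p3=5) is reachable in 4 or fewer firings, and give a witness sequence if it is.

step 1: fire t0:  (p0=1, p1=3, p2=0, p3=3) → (p0=2, p1=1, p2=0, p3=5)
step 2: fire t4:  (p0=2, p1=1, p2=0, p3=5) → (p0=5, p1=2, p2=3, p3=3)
step 3: fire t0:  (p0=5, p1=2, p2=3, p3=3) → (p0=6, p1=0, p2=3, p3=5)

YES — reachable via ⟨t0, t4, t0⟩ (3 firings)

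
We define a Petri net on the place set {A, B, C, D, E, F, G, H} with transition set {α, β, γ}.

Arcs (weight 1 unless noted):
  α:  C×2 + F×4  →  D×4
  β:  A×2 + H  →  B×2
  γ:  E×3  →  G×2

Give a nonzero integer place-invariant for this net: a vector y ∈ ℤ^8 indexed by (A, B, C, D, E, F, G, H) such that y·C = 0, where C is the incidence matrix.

Incidence matrix C (rows=places, cols=transitions):
        α    β    γ
    A   0   -2    0
    B   0    2    0
    C  -2    0    0
    D   4    0    0
    E   0    0   -3
    F  -4    0    0
    G   0    0    2
    H   0   -1    0

Candidate y = [1, 1, 0, 0, 0, 0, 0, 0]; check y·C column-wise:
  col α: 1·0 + 1·0 + 0·-2 + 0·4 + 0·-4 = 0
  col β: 1·-2 + 1·2 + 0·-1 = 0
  col γ: 1·0 + 1·0 + 0·-3 + 0·2 = 0

y = (A:1, B:1, C:0, D:0, E:0, F:0, G:0, H:0)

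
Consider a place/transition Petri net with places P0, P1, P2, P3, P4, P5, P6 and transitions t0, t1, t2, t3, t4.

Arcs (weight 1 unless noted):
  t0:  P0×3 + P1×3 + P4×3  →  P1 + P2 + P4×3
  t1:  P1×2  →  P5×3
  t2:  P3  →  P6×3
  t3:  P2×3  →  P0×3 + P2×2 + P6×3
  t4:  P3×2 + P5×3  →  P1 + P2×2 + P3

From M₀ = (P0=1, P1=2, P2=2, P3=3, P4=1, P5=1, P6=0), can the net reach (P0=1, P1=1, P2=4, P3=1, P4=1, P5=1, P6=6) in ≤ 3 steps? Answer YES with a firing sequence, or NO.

depth 0: 1 marking
depth 1: 3 markings reached so far
depth 2: 6 markings reached so far
depth 3: 10 markings reached so far
target is not among the 10 markings reachable within 3 steps

NO — not reachable within 3 firings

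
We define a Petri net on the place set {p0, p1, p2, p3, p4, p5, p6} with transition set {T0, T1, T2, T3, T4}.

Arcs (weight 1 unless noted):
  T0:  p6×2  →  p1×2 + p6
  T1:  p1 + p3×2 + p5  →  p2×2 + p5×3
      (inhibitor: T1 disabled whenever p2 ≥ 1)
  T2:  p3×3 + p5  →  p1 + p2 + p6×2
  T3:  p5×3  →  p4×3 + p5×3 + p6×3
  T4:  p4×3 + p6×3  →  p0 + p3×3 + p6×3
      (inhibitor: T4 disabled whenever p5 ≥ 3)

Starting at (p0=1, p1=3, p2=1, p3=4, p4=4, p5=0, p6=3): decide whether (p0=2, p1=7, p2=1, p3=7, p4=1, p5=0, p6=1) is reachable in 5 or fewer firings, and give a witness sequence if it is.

step 1: fire T4:  (p0=1, p1=3, p2=1, p3=4, p4=4, p5=0, p6=3) → (p0=2, p1=3, p2=1, p3=7, p4=1, p5=0, p6=3)
step 2: fire T0:  (p0=2, p1=3, p2=1, p3=7, p4=1, p5=0, p6=3) → (p0=2, p1=5, p2=1, p3=7, p4=1, p5=0, p6=2)
step 3: fire T0:  (p0=2, p1=5, p2=1, p3=7, p4=1, p5=0, p6=2) → (p0=2, p1=7, p2=1, p3=7, p4=1, p5=0, p6=1)

YES — reachable via ⟨T4, T0, T0⟩ (3 firings)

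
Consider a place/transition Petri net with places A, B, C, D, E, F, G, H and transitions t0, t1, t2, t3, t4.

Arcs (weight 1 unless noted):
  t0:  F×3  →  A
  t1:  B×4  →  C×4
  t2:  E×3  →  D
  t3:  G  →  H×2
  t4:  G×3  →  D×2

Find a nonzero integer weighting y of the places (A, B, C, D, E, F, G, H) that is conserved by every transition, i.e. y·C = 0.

y = (A:0, B:1, C:1, D:0, E:0, F:0, G:0, H:0)

Incidence matrix C (rows=places, cols=transitions):
       t0   t1   t2   t3   t4
    A   1    0    0    0    0
    B   0   -4    0    0    0
    C   0    4    0    0    0
    D   0    0    1    0    2
    E   0    0   -3    0    0
    F  -3    0    0    0    0
    G   0    0    0   -1   -3
    H   0    0    0    2    0

Candidate y = [0, 1, 1, 0, 0, 0, 0, 0]; check y·C column-wise:
  col t0: 0·1 + 1·0 + 1·0 + 0·-3 = 0
  col t1: 1·-4 + 1·4 = 0
  col t2: 1·0 + 1·0 + 0·1 + 0·-3 = 0
  col t3: 1·0 + 1·0 + 0·-1 + 0·2 = 0
  col t4: 1·0 + 1·0 + 0·2 + 0·-3 = 0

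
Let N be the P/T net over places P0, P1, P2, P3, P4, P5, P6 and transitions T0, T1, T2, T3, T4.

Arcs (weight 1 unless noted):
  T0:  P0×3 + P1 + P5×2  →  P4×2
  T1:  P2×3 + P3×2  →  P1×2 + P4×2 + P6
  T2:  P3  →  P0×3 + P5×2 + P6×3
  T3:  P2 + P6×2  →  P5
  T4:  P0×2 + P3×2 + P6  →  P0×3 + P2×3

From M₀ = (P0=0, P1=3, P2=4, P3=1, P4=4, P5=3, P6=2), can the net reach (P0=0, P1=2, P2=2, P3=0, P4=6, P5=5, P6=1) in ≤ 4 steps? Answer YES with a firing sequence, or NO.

YES — reachable via ⟨T2, T0, T3, T3⟩ (4 firings)

step 1: fire T2:  (P0=0, P1=3, P2=4, P3=1, P4=4, P5=3, P6=2) → (P0=3, P1=3, P2=4, P3=0, P4=4, P5=5, P6=5)
step 2: fire T0:  (P0=3, P1=3, P2=4, P3=0, P4=4, P5=5, P6=5) → (P0=0, P1=2, P2=4, P3=0, P4=6, P5=3, P6=5)
step 3: fire T3:  (P0=0, P1=2, P2=4, P3=0, P4=6, P5=3, P6=5) → (P0=0, P1=2, P2=3, P3=0, P4=6, P5=4, P6=3)
step 4: fire T3:  (P0=0, P1=2, P2=3, P3=0, P4=6, P5=4, P6=3) → (P0=0, P1=2, P2=2, P3=0, P4=6, P5=5, P6=1)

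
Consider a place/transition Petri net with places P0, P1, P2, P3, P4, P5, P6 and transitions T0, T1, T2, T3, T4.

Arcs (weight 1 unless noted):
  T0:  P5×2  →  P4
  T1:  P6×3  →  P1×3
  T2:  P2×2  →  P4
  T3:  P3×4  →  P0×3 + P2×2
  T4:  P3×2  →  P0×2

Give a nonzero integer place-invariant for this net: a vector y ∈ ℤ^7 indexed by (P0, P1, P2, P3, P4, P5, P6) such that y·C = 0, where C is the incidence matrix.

Incidence matrix C (rows=places, cols=transitions):
       T0   T1   T2   T3   T4
   P0   0    0    0    3    2
   P1   0    3    0    0    0
   P2   0    0   -2    2    0
   P3   0    0    0   -4   -2
   P4   1    0    1    0    0
   P5  -2    0    0    0    0
   P6   0   -3    0    0    0

Candidate y = [2, 0, 1, 2, 2, 1, 0]; check y·C column-wise:
  col T0: 2·0 + 1·0 + 2·0 + 2·1 + 1·-2 = 0
  col T1: 2·0 + 0·3 + 1·0 + 2·0 + 2·0 + 1·0 + 0·-3 = 0
  col T2: 2·0 + 1·-2 + 2·0 + 2·1 + 1·0 = 0
  col T3: 2·3 + 1·2 + 2·-4 + 2·0 + 1·0 = 0
  col T4: 2·2 + 1·0 + 2·-2 + 2·0 + 1·0 = 0

y = (P0:2, P1:0, P2:1, P3:2, P4:2, P5:1, P6:0)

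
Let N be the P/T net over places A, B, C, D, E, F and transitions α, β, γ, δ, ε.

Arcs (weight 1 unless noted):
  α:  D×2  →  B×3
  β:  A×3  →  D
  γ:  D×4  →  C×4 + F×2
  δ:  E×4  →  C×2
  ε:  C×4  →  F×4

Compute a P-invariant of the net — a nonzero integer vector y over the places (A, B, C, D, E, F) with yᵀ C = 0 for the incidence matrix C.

Incidence matrix C (rows=places, cols=transitions):
        α    β    γ    δ    ε
    A   0   -3    0    0    0
    B   3    0    0    0    0
    C   0    0    4    2   -4
    D  -2    1   -4    0    0
    E   0    0    0   -4    0
    F   0    0    2    0    4

Candidate y = [1, 2, 2, 3, 1, 2]; check y·C column-wise:
  col α: 1·0 + 2·3 + 2·0 + 3·-2 + 1·0 + 2·0 = 0
  col β: 1·-3 + 2·0 + 2·0 + 3·1 + 1·0 + 2·0 = 0
  col γ: 1·0 + 2·0 + 2·4 + 3·-4 + 1·0 + 2·2 = 0
  col δ: 1·0 + 2·0 + 2·2 + 3·0 + 1·-4 + 2·0 = 0
  col ε: 1·0 + 2·0 + 2·-4 + 3·0 + 1·0 + 2·4 = 0

y = (A:1, B:2, C:2, D:3, E:1, F:2)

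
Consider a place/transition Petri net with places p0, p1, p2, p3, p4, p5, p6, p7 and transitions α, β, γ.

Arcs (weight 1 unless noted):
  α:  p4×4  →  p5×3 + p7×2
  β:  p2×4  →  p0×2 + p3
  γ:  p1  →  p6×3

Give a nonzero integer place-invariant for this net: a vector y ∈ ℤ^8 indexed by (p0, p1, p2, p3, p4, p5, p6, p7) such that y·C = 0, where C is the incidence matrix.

y = (p0:2, p1:0, p2:1, p3:0, p4:0, p5:0, p6:0, p7:0)

Incidence matrix C (rows=places, cols=transitions):
        α    β    γ
   p0   0    2    0
   p1   0    0   -1
   p2   0   -4    0
   p3   0    1    0
   p4  -4    0    0
   p5   3    0    0
   p6   0    0    3
   p7   2    0    0

Candidate y = [2, 0, 1, 0, 0, 0, 0, 0]; check y·C column-wise:
  col α: 2·0 + 1·0 + 0·-4 + 0·3 + 0·2 = 0
  col β: 2·2 + 1·-4 + 0·1 = 0
  col γ: 2·0 + 0·-1 + 1·0 + 0·3 = 0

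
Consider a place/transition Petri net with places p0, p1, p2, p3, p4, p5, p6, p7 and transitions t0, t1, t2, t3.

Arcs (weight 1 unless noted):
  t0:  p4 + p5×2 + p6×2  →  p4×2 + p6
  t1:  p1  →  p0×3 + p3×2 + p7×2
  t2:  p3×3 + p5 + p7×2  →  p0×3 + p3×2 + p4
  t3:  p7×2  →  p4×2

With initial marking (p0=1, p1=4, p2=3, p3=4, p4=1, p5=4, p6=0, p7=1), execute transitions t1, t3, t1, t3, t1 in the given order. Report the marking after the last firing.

(p0=10, p1=1, p2=3, p3=10, p4=5, p5=4, p6=0, p7=3)

step 1: fire t1:  (p0=1, p1=4, p2=3, p3=4, p4=1, p5=4, p6=0, p7=1) → (p0=4, p1=3, p2=3, p3=6, p4=1, p5=4, p6=0, p7=3)
step 2: fire t3:  (p0=4, p1=3, p2=3, p3=6, p4=1, p5=4, p6=0, p7=3) → (p0=4, p1=3, p2=3, p3=6, p4=3, p5=4, p6=0, p7=1)
step 3: fire t1:  (p0=4, p1=3, p2=3, p3=6, p4=3, p5=4, p6=0, p7=1) → (p0=7, p1=2, p2=3, p3=8, p4=3, p5=4, p6=0, p7=3)
step 4: fire t3:  (p0=7, p1=2, p2=3, p3=8, p4=3, p5=4, p6=0, p7=3) → (p0=7, p1=2, p2=3, p3=8, p4=5, p5=4, p6=0, p7=1)
step 5: fire t1:  (p0=7, p1=2, p2=3, p3=8, p4=5, p5=4, p6=0, p7=1) → (p0=10, p1=1, p2=3, p3=10, p4=5, p5=4, p6=0, p7=3)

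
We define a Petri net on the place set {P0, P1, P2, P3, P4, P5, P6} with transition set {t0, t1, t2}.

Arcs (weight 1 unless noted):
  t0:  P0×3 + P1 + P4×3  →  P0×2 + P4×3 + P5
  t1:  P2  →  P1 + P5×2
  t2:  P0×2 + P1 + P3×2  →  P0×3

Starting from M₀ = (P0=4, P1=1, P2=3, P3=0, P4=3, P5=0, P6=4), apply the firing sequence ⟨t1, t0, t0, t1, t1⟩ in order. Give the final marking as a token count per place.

step 1: fire t1:  (P0=4, P1=1, P2=3, P3=0, P4=3, P5=0, P6=4) → (P0=4, P1=2, P2=2, P3=0, P4=3, P5=2, P6=4)
step 2: fire t0:  (P0=4, P1=2, P2=2, P3=0, P4=3, P5=2, P6=4) → (P0=3, P1=1, P2=2, P3=0, P4=3, P5=3, P6=4)
step 3: fire t0:  (P0=3, P1=1, P2=2, P3=0, P4=3, P5=3, P6=4) → (P0=2, P1=0, P2=2, P3=0, P4=3, P5=4, P6=4)
step 4: fire t1:  (P0=2, P1=0, P2=2, P3=0, P4=3, P5=4, P6=4) → (P0=2, P1=1, P2=1, P3=0, P4=3, P5=6, P6=4)
step 5: fire t1:  (P0=2, P1=1, P2=1, P3=0, P4=3, P5=6, P6=4) → (P0=2, P1=2, P2=0, P3=0, P4=3, P5=8, P6=4)

(P0=2, P1=2, P2=0, P3=0, P4=3, P5=8, P6=4)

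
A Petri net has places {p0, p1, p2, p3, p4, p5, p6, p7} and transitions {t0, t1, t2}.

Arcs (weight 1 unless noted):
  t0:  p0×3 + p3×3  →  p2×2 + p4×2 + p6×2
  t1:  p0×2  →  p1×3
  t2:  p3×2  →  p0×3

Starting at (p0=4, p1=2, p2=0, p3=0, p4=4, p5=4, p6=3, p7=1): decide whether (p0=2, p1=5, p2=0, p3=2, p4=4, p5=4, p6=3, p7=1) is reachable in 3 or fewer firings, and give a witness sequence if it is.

depth 0: 1 marking
depth 1: 2 markings reached so far
depth 2: 3 markings reached so far
depth 3: 3 markings reached so far
(frontier empty at depth 3; search complete)
target is not among the 3 markings reachable within 3 steps

NO — not reachable within 3 firings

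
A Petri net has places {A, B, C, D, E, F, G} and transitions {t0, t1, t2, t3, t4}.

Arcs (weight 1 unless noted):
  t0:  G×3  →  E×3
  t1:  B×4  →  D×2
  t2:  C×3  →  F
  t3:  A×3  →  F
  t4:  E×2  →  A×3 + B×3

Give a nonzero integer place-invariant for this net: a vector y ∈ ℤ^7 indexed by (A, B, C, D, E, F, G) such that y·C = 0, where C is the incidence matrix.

Incidence matrix C (rows=places, cols=transitions):
       t0   t1   t2   t3   t4
    A   0    0    0   -3    3
    B   0   -4    0    0    3
    C   0    0   -3    0    0
    D   0    2    0    0    0
    E   3    0    0    0   -2
    F   0    0    1    1    0
    G  -3    0    0    0    0

Candidate y = [1, -1, 1, -2, 0, 3, 0]; check y·C column-wise:
  col t0: 1·0 + -1·0 + 1·0 + -2·0 + 0·3 + 3·0 + 0·-3 = 0
  col t1: 1·0 + -1·-4 + 1·0 + -2·2 + 3·0 = 0
  col t2: 1·0 + -1·0 + 1·-3 + -2·0 + 3·1 = 0
  col t3: 1·-3 + -1·0 + 1·0 + -2·0 + 3·1 = 0
  col t4: 1·3 + -1·3 + 1·0 + -2·0 + 0·-2 + 3·0 = 0

y = (A:1, B:-1, C:1, D:-2, E:0, F:3, G:0)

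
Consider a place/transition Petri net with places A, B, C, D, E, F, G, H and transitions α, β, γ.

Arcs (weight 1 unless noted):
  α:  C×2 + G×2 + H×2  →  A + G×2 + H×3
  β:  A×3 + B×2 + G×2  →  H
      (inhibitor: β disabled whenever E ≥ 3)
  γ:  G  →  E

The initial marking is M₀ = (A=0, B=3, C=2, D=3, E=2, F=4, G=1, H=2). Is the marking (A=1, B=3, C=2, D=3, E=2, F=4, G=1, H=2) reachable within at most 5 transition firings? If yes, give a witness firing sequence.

depth 0: 1 marking
depth 1: 2 markings reached so far
depth 2: 2 markings reached so far
(frontier empty at depth 2; search complete)
target is not among the 2 markings reachable within 5 steps

NO — not reachable within 5 firings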